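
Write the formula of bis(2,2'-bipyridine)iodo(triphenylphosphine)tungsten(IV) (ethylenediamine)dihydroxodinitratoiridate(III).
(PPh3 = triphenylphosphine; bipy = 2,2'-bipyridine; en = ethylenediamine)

Cation [W…]: ligand charges -1, W(IV) ⇒ ion charge 3+.
Anion [Ir…]: ligand charges -4, Ir(III) ⇒ ion charge 1−.

[W(bipy)2I(PPh3)][Ir(en)(NO3)2(OH)2]3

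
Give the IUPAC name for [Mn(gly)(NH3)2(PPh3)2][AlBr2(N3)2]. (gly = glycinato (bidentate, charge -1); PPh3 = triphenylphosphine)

diammine(glycinato)bis(triphenylphosphine)manganese(II) diazidodibromoaluminate(III)

Both ions are complex: the cation is named first with the plain metal name, the anion second with the -ate form; each ion's ligands are alphabetised independently.
Aluminium is always +3 in its complexes; the anion's ligand charges sum to -4, so the complex anion is 1−.
A 1:1 salt means the cation carries the equal and opposite charge, 1+.
Cation: ligand charges sum to -1; for the ion to be 1+, Mn = +2.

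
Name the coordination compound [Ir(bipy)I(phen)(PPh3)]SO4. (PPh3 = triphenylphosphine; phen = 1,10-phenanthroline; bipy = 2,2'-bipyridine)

The 1 sulfate counter-ion carries a total charge of -2, so each complex ion is 2+.
Ligand charges: 1×triphenylphosphine (neutral), 1×iodo (-1 each), 1×1,10-phenanthroline (neutral), 1×2,2'-bipyridine (neutral); total -1. So Ir + (-1) = 2+, giving Ir = +3.
Ligands are named alphabetically: bipyridine before iodo before phenanthroline before triphenylphosphine.

(2,2'-bipyridine)iodo(1,10-phenanthroline)(triphenylphosphine)iridium(III) sulfate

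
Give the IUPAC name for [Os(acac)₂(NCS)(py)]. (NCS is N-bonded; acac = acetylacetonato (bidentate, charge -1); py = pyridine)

bis(acetylacetonato)isothiocyanato(pyridine)osmium(III)

There is no counter-ion, so the complex is neutral overall.
Ligand charges: 1×isothiocyanato (-1 each), 2×acetylacetonato (-1 each), 1×pyridine (neutral); total -3. So Os + (-3) = 0, giving Os = +3.
Ligands are named alphabetically: acetylacetonato before isothiocyanato before pyridine.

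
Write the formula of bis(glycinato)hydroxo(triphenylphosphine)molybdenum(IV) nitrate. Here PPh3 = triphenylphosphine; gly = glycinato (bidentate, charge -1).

[Mo(gly)2(OH)(PPh3)]NO3

Ligands: 1 triphenylphosphine (PPh3, neutral), 2 glycinato (gly, -1), 1 hydroxo (OH, -1). Ligand charge sum = -3.
With Mo in oxidation state +4, the complex ion is [Mo...]^1+.
Charge balance with nitrate (-1) requires 1 complex ion per 1 nitrate.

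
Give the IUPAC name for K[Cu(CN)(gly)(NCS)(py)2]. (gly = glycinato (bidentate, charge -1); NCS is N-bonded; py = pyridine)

The 1 potassium counter-ion carries a total charge of +1, so each complex ion is 1−.
Ligand charges: 1×glycinato (-1 each), 1×isothiocyanato (-1 each), 2×pyridine (neutral), 1×cyano (-1 each); total -3. So Cu + (-3) = 1−, giving Cu = +2.
Ligands are named alphabetically: cyano before glycinato before isothiocyanato before pyridine.
The complex ion is anionic, so copper takes the -ate form cuprate(II).

potassium cyano(glycinato)isothiocyanatobis(pyridine)cuprate(II)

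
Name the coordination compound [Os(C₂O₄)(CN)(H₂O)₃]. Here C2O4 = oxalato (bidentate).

There is no counter-ion, so the complex is neutral overall.
Ligand charges: 1×cyano (-1 each), 1×oxalato (-2 each), 3×aqua (neutral); total -3. So Os + (-3) = 0, giving Os = +3.
Ligands are named alphabetically: aqua before cyano before oxalato.

triaquacyanooxalatoosmium(III)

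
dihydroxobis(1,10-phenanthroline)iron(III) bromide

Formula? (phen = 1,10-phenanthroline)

[Fe(OH)2(phen)2]Br

Ligands: 2 1,10-phenanthroline (phen, neutral), 2 hydroxo (OH, -1). Ligand charge sum = -2.
With Fe in oxidation state +3, the complex ion is [Fe...]^1+.
Charge balance with bromide (-1) requires 1 complex ion per 1 bromide.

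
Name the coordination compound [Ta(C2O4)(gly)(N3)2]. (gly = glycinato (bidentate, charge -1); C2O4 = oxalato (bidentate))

diazido(glycinato)oxalatotantalum(V)

There is no counter-ion, so the complex is neutral overall.
Ligand charges: 2×azido (-1 each), 1×glycinato (-1 each), 1×oxalato (-2 each); total -5. So Ta + (-5) = 0, giving Ta = +5.
Ligands are named alphabetically: azido before glycinato before oxalato.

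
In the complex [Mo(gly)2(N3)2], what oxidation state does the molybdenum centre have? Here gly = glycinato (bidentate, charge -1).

No counter-ion: the bracketed complex is neutral.
Ligand charges: 2×gly = -2; 2×N3 = -2; sum -4.
Mo + (-4) = 0 ⇒ Mo is +4.

+4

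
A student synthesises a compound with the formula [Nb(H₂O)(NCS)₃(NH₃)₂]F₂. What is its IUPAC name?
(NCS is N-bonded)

The 2 fluoride counter-ions carry a total charge of -2, so each complex ion is 2+.
Ligand charges: 2×ammine (neutral), 1×aqua (neutral), 3×isothiocyanato (-1 each); total -3. So Nb + (-3) = 2+, giving Nb = +5.
Ligands are named alphabetically: ammine before aqua before isothiocyanato.

diammineaquatriisothiocyanatoniobium(V) fluoride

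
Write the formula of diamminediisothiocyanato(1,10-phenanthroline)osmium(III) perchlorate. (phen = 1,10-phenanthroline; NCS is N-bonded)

Ligands: 1 1,10-phenanthroline (phen, neutral), 2 isothiocyanato (NCS, -1), 2 ammine (NH3, neutral). Ligand charge sum = -2.
With Os in oxidation state +3, the complex ion is [Os...]^1+.
Charge balance with perchlorate (-1) requires 1 complex ion per 1 perchlorate.

[Os(NCS)2(NH3)2(phen)]ClO4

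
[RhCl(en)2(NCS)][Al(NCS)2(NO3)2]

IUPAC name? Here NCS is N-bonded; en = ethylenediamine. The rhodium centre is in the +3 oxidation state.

Rh is given as +3; the cation's ligand charges sum to -2, so the complex cation is 1+.
A 1:1 salt means the anion carries the equal and opposite charge, 1−.
Anion: ligand charges sum to -4; for the ion to be 1−, Al = +3.

chlorobis(ethylenediamine)isothiocyanatorhodium(III) diisothiocyanatodinitratoaluminate(III)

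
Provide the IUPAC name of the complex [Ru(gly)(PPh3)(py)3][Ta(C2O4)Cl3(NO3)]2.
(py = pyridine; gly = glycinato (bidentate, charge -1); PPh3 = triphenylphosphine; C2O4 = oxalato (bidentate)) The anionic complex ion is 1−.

Both ions are complex: the cation is named first with the plain metal name, the anion second with the -ate form; each ion's ligands are alphabetised independently.
The complex anion is given as 1−; its ligand charges sum to -6, so Ta = +5.
With 2 anions per cation, the cation must be 2×1 = 2+.
Cation: ligand charges sum to -1; for the ion to be 2+, Ru = +3.

(glycinato)tris(pyridine)(triphenylphosphine)ruthenium(III) trichloronitratooxalatotantalate(V)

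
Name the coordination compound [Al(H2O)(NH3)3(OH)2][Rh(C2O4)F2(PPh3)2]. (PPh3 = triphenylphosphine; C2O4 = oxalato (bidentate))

triammineaquadihydroxoaluminium(III) difluorooxalatobis(triphenylphosphine)rhodate(III)

Both ions are complex: the cation is named first with the plain metal name, the anion second with the -ate form; each ion's ligands are alphabetised independently.
Aluminium is always +3 in its complexes; the cation's ligand charges sum to -2, so the complex cation is 1+.
A 1:1 salt means the anion carries the equal and opposite charge, 1−.
Anion: ligand charges sum to -4; for the ion to be 1−, Rh = +3.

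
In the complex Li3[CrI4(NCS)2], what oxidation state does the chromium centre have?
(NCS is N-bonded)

3 lithium outside the brackets (+1 each) → the complex ion is 3−.
Ligand charges: 2×NCS = -2; 4×I = -4; sum -6.
Cr + (-6) = 3− ⇒ Cr is +3.

+3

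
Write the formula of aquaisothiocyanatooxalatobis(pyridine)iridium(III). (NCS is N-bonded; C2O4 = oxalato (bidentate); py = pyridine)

[Ir(C2O4)(H2O)(NCS)(py)2]

Ligands: 1 isothiocyanato (NCS, -1), 1 oxalato (C2O4, -2), 2 pyridine (py, neutral), 1 aqua (H2O, neutral). Ligand charge sum = -3.
With Ir in oxidation state +3, the complex ion is [Ir...].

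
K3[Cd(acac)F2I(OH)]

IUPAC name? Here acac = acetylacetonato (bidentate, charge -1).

The 3 potassium counter-ions carry a total charge of +3, so each complex ion is 3−.
Ligand charges: 1×hydroxo (-1 each), 1×iodo (-1 each), 1×acetylacetonato (-1 each), 2×fluoro (-1 each); total -5. So Cd + (-5) = 3−, giving Cd = +2.
Ligands are named alphabetically: acetylacetonato before fluoro before hydroxo before iodo.
The complex ion is anionic, so cadmium takes the -ate form cadmate(II).

potassium (acetylacetonato)difluorohydroxoiodocadmate(II)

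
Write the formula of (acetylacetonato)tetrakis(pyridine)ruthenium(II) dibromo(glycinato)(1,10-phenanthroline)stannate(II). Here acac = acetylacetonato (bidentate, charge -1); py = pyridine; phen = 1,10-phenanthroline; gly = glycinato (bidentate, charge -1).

[Ru(acac)(py)4][SnBr2(gly)(phen)]

Cation [Ru…]: ligand charges -1, Ru(II) ⇒ ion charge 1+.
Anion [Sn…]: ligand charges -3, Sn(II) ⇒ ion charge 1−.
One 1+ cation balances one 1− anion.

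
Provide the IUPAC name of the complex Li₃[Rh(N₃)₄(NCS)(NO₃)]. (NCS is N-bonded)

lithium tetraazidoisothiocyanatonitratorhodate(III)

The 3 lithium counter-ions carry a total charge of +3, so each complex ion is 3−.
Ligand charges: 1×nitrato (-1 each), 4×azido (-1 each), 1×isothiocyanato (-1 each); total -6. So Rh + (-6) = 3−, giving Rh = +3.
Ligands are named alphabetically: azido before isothiocyanato before nitrato.
The complex ion is anionic, so rhodium takes the -ate form rhodate(III).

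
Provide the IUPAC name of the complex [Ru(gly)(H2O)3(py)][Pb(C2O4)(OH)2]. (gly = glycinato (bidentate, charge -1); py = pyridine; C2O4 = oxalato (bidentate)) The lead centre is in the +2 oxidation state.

triaqua(glycinato)(pyridine)ruthenium(III) dihydroxooxalatoplumbate(II)

Pb is given as +2; the anion's ligand charges sum to -4, so the complex anion is 2−.
A 1:1 salt means the cation carries the equal and opposite charge, 2+.
Cation: ligand charges sum to -1; for the ion to be 2+, Ru = +3.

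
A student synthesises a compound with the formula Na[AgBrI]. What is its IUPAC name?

sodium bromoiodoargentate(I)

The 1 sodium counter-ion carries a total charge of +1, so each complex ion is 1−.
Ligand charges: 1×bromo (-1 each), 1×iodo (-1 each); total -2. So Ag + (-2) = 1−, giving Ag = +1.
Ligands are named alphabetically: bromo before iodo.
The complex ion is anionic, so silver takes the -ate form argentate(I).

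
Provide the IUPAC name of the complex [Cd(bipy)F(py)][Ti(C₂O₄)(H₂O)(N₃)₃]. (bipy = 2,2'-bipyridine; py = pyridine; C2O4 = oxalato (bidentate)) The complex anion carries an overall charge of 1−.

Both ions are complex: the cation is named first with the plain metal name, the anion second with the -ate form; each ion's ligands are alphabetised independently.
The complex anion is given as 1−; its ligand charges sum to -5, so Ti = +4.
A 1:1 salt means the cation carries the equal and opposite charge, 1+.
Cation: ligand charges sum to -1; for the ion to be 1+, Cd = +2.

(2,2'-bipyridine)fluoro(pyridine)cadmium(II) aquatriazidooxalatotitanate(IV)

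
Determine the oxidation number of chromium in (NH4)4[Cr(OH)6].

+2

4 ammonium outside the brackets (+1 each) → the complex ion is 4−.
Ligand charges: 6×OH = -6; sum -6.
Cr + (-6) = 4− ⇒ Cr is +2.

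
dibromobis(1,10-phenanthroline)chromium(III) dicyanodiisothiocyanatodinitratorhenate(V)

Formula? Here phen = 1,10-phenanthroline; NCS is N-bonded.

[CrBr2(phen)2][Re(CN)2(NCS)2(NO3)2]

Cation [Cr…]: ligand charges -2, Cr(III) ⇒ ion charge 1+.
Anion [Re…]: ligand charges -6, Re(V) ⇒ ion charge 1−.
One 1+ cation balances one 1− anion.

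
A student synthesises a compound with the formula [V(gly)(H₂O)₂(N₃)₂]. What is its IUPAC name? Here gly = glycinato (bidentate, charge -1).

diaquadiazido(glycinato)vanadium(III)

There is no counter-ion, so the complex is neutral overall.
Ligand charges: 1×glycinato (-1 each), 2×azido (-1 each), 2×aqua (neutral); total -3. So V + (-3) = 0, giving V = +3.
Ligands are named alphabetically: aqua before azido before glycinato.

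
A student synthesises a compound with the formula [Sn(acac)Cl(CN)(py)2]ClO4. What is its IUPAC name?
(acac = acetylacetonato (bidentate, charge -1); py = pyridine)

(acetylacetonato)chlorocyanobis(pyridine)tin(IV) perchlorate

The 1 perchlorate counter-ion carries a total charge of -1, so each complex ion is 1+.
Ligand charges: 1×chloro (-1 each), 1×acetylacetonato (-1 each), 2×pyridine (neutral), 1×cyano (-1 each); total -3. So Sn + (-3) = 1+, giving Sn = +4.
Ligands are named alphabetically: acetylacetonato before chloro before cyano before pyridine.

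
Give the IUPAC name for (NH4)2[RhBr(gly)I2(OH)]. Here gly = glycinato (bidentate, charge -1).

The 2 ammonium counter-ions carry a total charge of +2, so each complex ion is 2−.
Ligand charges: 1×glycinato (-1 each), 1×bromo (-1 each), 1×hydroxo (-1 each), 2×iodo (-1 each); total -5. So Rh + (-5) = 2−, giving Rh = +3.
Ligands are named alphabetically: bromo before glycinato before hydroxo before iodo.
The complex ion is anionic, so rhodium takes the -ate form rhodate(III).

ammonium bromo(glycinato)hydroxodiiodorhodate(III)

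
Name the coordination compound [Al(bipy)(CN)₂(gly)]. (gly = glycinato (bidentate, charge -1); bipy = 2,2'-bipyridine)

(2,2'-bipyridine)dicyano(glycinato)aluminium(III)

There is no counter-ion, so the complex is neutral overall.
Ligand charges: 2×cyano (-1 each), 1×glycinato (-1 each), 1×2,2'-bipyridine (neutral); total -3. So Al + (-3) = 0, giving Al = +3.
Ligands are named alphabetically: bipyridine before cyano before glycinato.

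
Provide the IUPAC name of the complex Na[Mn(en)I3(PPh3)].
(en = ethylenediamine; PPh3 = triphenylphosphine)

sodium (ethylenediamine)triiodo(triphenylphosphine)manganate(II)

The 1 sodium counter-ion carries a total charge of +1, so each complex ion is 1−.
Ligand charges: 3×iodo (-1 each), 1×ethylenediamine (neutral), 1×triphenylphosphine (neutral); total -3. So Mn + (-3) = 1−, giving Mn = +2.
Ligands are named alphabetically: ethylenediamine before iodo before triphenylphosphine.
The complex ion is anionic, so manganese takes the -ate form manganate(II).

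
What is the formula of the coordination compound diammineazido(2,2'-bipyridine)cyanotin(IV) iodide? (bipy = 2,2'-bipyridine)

Ligands: 1 cyano (CN, -1), 2 ammine (NH3, neutral), 1 azido (N3, -1), 1 2,2'-bipyridine (bipy, neutral). Ligand charge sum = -2.
With Sn in oxidation state +4, the complex ion is [Sn...]^2+.
Charge balance with iodide (-1) requires 1 complex ion per 2 iodide.

[Sn(bipy)(CN)(N3)(NH3)2]I2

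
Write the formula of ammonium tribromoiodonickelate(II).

Ligands: 1 iodo (I, -1), 3 bromo (Br, -1). Ligand charge sum = -4.
With Ni in oxidation state +2, the complex ion is [Ni...]^2−.
Charge balance with ammonium (+1) requires 1 complex ion per 2 ammonium.

(NH4)2[NiBr3I]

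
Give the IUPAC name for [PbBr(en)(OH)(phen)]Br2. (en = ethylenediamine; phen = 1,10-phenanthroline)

The 2 bromide counter-ions carry a total charge of -2, so each complex ion is 2+.
Ligand charges: 1×ethylenediamine (neutral), 1×hydroxo (-1 each), 1×1,10-phenanthroline (neutral), 1×bromo (-1 each); total -2. So Pb + (-2) = 2+, giving Pb = +4.
Ligands are named alphabetically: bromo before ethylenediamine before hydroxo before phenanthroline.

bromo(ethylenediamine)hydroxo(1,10-phenanthroline)lead(IV) bromide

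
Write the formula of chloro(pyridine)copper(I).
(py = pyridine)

Ligands: 1 chloro (Cl, -1), 1 pyridine (py, neutral). Ligand charge sum = -1.
With Cu in oxidation state +1, the complex ion is [Cu...].

[CuCl(py)]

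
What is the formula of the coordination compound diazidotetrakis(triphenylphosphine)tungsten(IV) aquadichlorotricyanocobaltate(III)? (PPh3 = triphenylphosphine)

Cation [W…]: ligand charges -2, W(IV) ⇒ ion charge 2+.
Anion [Co…]: ligand charges -5, Co(III) ⇒ ion charge 2−.

[W(N3)2(PPh3)4][CoCl2(CN)3(H2O)]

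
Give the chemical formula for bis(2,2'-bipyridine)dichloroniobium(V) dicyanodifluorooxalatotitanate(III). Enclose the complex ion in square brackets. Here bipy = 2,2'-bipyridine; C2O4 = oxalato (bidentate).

Cation [Nb…]: ligand charges -2, Nb(V) ⇒ ion charge 3+.
Anion [Ti…]: ligand charges -6, Ti(III) ⇒ ion charge 3−.

[Nb(bipy)2Cl2][Ti(C2O4)(CN)2F2]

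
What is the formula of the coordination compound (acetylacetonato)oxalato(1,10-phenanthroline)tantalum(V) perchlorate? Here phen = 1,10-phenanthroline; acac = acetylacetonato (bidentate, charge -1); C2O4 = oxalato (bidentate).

Ligands: 1 1,10-phenanthroline (phen, neutral), 1 acetylacetonato (acac, -1), 1 oxalato (C2O4, -2). Ligand charge sum = -3.
With Ta in oxidation state +5, the complex ion is [Ta...]^2+.
Charge balance with perchlorate (-1) requires 1 complex ion per 2 perchlorate.

[Ta(acac)(C2O4)(phen)](ClO4)2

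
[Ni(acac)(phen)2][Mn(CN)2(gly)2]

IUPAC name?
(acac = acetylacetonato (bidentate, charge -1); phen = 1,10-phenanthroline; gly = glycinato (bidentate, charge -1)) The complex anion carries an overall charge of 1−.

(acetylacetonato)bis(1,10-phenanthroline)nickel(II) dicyanobis(glycinato)manganate(III)

Both ions are complex: the cation is named first with the plain metal name, the anion second with the -ate form; each ion's ligands are alphabetised independently.
The complex anion is given as 1−; its ligand charges sum to -4, so Mn = +3.
A 1:1 salt means the cation carries the equal and opposite charge, 1+.
Cation: ligand charges sum to -1; for the ion to be 1+, Ni = +2.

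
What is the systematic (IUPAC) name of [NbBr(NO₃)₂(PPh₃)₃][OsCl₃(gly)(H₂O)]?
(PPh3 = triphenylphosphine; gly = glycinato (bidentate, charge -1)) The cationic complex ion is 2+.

bromodinitratotris(triphenylphosphine)niobium(V) aquatrichloro(glycinato)osmate(II)

Both ions are complex: the cation is named first with the plain metal name, the anion second with the -ate form; each ion's ligands are alphabetised independently.
The complex cation is given as 2+; its ligand charges sum to -3, so Nb = +5.
A 1:1 salt means the anion carries the equal and opposite charge, 2−.
Anion: ligand charges sum to -4; for the ion to be 2−, Os = +2.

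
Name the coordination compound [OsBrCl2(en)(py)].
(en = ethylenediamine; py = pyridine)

bromodichloro(ethylenediamine)(pyridine)osmium(III)

There is no counter-ion, so the complex is neutral overall.
Ligand charges: 2×chloro (-1 each), 1×ethylenediamine (neutral), 1×bromo (-1 each), 1×pyridine (neutral); total -3. So Os + (-3) = 0, giving Os = +3.
Ligands are named alphabetically: bromo before chloro before ethylenediamine before pyridine.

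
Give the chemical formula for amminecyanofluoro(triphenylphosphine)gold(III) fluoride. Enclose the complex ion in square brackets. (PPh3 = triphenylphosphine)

Ligands: 1 fluoro (F, -1), 1 cyano (CN, -1), 1 triphenylphosphine (PPh3, neutral), 1 ammine (NH3, neutral). Ligand charge sum = -2.
Charge balance with fluoride (-1) requires 1 complex ion per 1 fluoride.

[Au(CN)F(NH3)(PPh3)]F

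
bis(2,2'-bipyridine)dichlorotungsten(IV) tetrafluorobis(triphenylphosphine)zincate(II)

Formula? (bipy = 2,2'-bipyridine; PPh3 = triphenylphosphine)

[W(bipy)2Cl2][ZnF4(PPh3)2]

Cation [W…]: ligand charges -2, W(IV) ⇒ ion charge 2+.
Anion [Zn…]: ligand charges -4, Zn(II) ⇒ ion charge 2−.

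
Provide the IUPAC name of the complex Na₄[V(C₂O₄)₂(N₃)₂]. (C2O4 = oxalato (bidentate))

sodium diazidodioxalatovanadate(II)

The 4 sodium counter-ions carry a total charge of +4, so each complex ion is 4−.
Ligand charges: 2×azido (-1 each), 2×oxalato (-2 each); total -6. So V + (-6) = 4−, giving V = +2.
Ligands are named alphabetically: azido before oxalato.
The complex ion is anionic, so vanadium takes the -ate form vanadate(II).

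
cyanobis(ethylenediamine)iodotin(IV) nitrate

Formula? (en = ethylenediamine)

[Sn(CN)(en)2I](NO3)2

Ligands: 1 cyano (CN, -1), 1 iodo (I, -1), 2 ethylenediamine (en, neutral). Ligand charge sum = -2.
Charge balance with nitrate (-1) requires 1 complex ion per 2 nitrate.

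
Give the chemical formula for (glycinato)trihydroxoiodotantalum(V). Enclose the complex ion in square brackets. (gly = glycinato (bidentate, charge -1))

Ligands: 1 iodo (I, -1), 1 glycinato (gly, -1), 3 hydroxo (OH, -1). Ligand charge sum = -5.
With Ta in oxidation state +5, the complex ion is [Ta...].

[Ta(gly)I(OH)3]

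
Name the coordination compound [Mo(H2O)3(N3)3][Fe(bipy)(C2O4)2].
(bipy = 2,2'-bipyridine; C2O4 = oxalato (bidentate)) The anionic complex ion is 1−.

triaquatriazidomolybdenum(IV) (2,2'-bipyridine)dioxalatoferrate(III)

Both ions are complex: the cation is named first with the plain metal name, the anion second with the -ate form; each ion's ligands are alphabetised independently.
The complex anion is given as 1−; its ligand charges sum to -4, so Fe = +3.
A 1:1 salt means the cation carries the equal and opposite charge, 1+.
Cation: ligand charges sum to -3; for the ion to be 1+, Mo = +4.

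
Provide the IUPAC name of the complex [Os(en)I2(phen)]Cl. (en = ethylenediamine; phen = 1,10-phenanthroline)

The 1 chloride counter-ion carries a total charge of -1, so each complex ion is 1+.
Ligand charges: 1×ethylenediamine (neutral), 2×iodo (-1 each), 1×1,10-phenanthroline (neutral); total -2. So Os + (-2) = 1+, giving Os = +3.
Ligands are named alphabetically: ethylenediamine before iodo before phenanthroline.

(ethylenediamine)diiodo(1,10-phenanthroline)osmium(III) chloride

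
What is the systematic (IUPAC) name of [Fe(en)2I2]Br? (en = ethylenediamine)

bis(ethylenediamine)diiodoiron(III) bromide

The 1 bromide counter-ion carries a total charge of -1, so each complex ion is 1+.
Ligand charges: 2×ethylenediamine (neutral), 2×iodo (-1 each); total -2. So Fe + (-2) = 1+, giving Fe = +3.
Ligands are named alphabetically: ethylenediamine before iodo.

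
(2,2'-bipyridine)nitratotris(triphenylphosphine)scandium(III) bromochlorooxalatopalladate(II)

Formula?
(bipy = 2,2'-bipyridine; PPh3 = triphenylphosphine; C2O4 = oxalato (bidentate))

Cation [Sc…]: ligand charges -1, Sc(III) ⇒ ion charge 2+.
Anion [Pd…]: ligand charges -4, Pd(II) ⇒ ion charge 2−.
One 2+ cation balances one 2− anion.

[Sc(bipy)(NO3)(PPh3)3][PdBr(C2O4)Cl]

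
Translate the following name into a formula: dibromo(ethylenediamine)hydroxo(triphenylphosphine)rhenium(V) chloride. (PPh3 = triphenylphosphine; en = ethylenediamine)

[ReBr2(en)(OH)(PPh3)]Cl2

Ligands: 2 bromo (Br, -1), 1 triphenylphosphine (PPh3, neutral), 1 ethylenediamine (en, neutral), 1 hydroxo (OH, -1). Ligand charge sum = -3.
With Re in oxidation state +5, the complex ion is [Re...]^2+.
Charge balance with chloride (-1) requires 1 complex ion per 2 chloride.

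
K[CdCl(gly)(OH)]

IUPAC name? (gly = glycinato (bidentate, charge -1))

The 1 potassium counter-ion carries a total charge of +1, so each complex ion is 1−.
Ligand charges: 1×chloro (-1 each), 1×hydroxo (-1 each), 1×glycinato (-1 each); total -3. So Cd + (-3) = 1−, giving Cd = +2.
Ligands are named alphabetically: chloro before glycinato before hydroxo.
The complex ion is anionic, so cadmium takes the -ate form cadmate(II).

potassium chloro(glycinato)hydroxocadmate(II)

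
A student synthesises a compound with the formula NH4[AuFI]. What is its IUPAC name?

The 1 ammonium counter-ion carries a total charge of +1, so each complex ion is 1−.
Ligand charges: 1×fluoro (-1 each), 1×iodo (-1 each); total -2. So Au + (-2) = 1−, giving Au = +1.
Ligands are named alphabetically: fluoro before iodo.
The complex ion is anionic, so gold takes the -ate form aurate(I).

ammonium fluoroiodoaurate(I)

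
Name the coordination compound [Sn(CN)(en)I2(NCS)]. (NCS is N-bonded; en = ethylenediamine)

cyano(ethylenediamine)diiodoisothiocyanatotin(IV)

There is no counter-ion, so the complex is neutral overall.
Ligand charges: 1×isothiocyanato (-1 each), 1×cyano (-1 each), 2×iodo (-1 each), 1×ethylenediamine (neutral); total -4. So Sn + (-4) = 0, giving Sn = +4.
Ligands are named alphabetically: cyano before ethylenediamine before iodo before isothiocyanato.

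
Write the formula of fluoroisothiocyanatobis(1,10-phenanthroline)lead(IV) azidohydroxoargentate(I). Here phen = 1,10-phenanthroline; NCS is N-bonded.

Cation [Pb…]: ligand charges -2, Pb(IV) ⇒ ion charge 2+.
Anion [Ag…]: ligand charges -2, Ag(I) ⇒ ion charge 1−.
One 2+ cation requires 2 of the 1− anion.

[PbF(NCS)(phen)2][Ag(N3)(OH)]2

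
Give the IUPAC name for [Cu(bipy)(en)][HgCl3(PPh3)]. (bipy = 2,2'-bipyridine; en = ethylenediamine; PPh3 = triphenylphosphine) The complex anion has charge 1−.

(2,2'-bipyridine)(ethylenediamine)copper(I) trichloro(triphenylphosphine)mercurate(II)

The complex anion is given as 1−; its ligand charges sum to -3, so Hg = +2.
A 1:1 salt means the cation carries the equal and opposite charge, 1+.
Cation: ligand charges sum to 0; for the ion to be 1+, Cu = +1.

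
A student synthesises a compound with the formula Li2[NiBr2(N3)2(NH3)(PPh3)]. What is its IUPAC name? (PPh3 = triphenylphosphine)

lithium amminediazidodibromo(triphenylphosphine)nickelate(II)

The 2 lithium counter-ions carry a total charge of +2, so each complex ion is 2−.
Ligand charges: 2×azido (-1 each), 1×triphenylphosphine (neutral), 1×ammine (neutral), 2×bromo (-1 each); total -4. So Ni + (-4) = 2−, giving Ni = +2.
The complex ion is anionic, so nickel takes the -ate form nickelate(II).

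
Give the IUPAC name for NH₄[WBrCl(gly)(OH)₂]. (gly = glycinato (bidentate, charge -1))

The 1 ammonium counter-ion carries a total charge of +1, so each complex ion is 1−.
Ligand charges: 1×glycinato (-1 each), 1×chloro (-1 each), 1×bromo (-1 each), 2×hydroxo (-1 each); total -5. So W + (-5) = 1−, giving W = +4.
Ligands are named alphabetically: bromo before chloro before glycinato before hydroxo.
The complex ion is anionic, so tungsten takes the -ate form tungstate(IV).

ammonium bromochloro(glycinato)dihydroxotungstate(IV)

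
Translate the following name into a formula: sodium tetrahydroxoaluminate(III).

Na[Al(OH)4]

Ligands: 4 hydroxo (OH, -1). Ligand charge sum = -4.
With Al in oxidation state +3, the complex ion is [Al...]^1−.
Charge balance with sodium (+1) requires 1 complex ion per 1 sodium.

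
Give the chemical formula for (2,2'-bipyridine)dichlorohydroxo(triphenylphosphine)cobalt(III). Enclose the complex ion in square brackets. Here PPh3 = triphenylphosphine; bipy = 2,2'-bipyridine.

[Co(bipy)Cl2(OH)(PPh3)]

Ligands: 1 triphenylphosphine (PPh3, neutral), 1 2,2'-bipyridine (bipy, neutral), 1 hydroxo (OH, -1), 2 chloro (Cl, -1). Ligand charge sum = -3.
With Co in oxidation state +3, the complex ion is [Co...].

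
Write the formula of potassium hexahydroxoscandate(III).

Ligands: 6 hydroxo (OH, -1). Ligand charge sum = -6.
Charge balance with potassium (+1) requires 1 complex ion per 3 potassium.

K3[Sc(OH)6]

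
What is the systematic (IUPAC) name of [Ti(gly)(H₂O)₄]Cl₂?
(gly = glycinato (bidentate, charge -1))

The 2 chloride counter-ions carry a total charge of -2, so each complex ion is 2+.
Ligand charges: 4×aqua (neutral), 1×glycinato (-1 each); total -1. So Ti + (-1) = 2+, giving Ti = +3.
Ligands are named alphabetically: aqua before glycinato.

tetraaqua(glycinato)titanium(III) chloride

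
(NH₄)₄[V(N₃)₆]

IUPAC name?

ammonium hexaazidovanadate(II)

The 4 ammonium counter-ions carry a total charge of +4, so each complex ion is 4−.
Ligand charges: 6×azido (-1 each); total -6. So V + (-6) = 4−, giving V = +2.
The complex ion is anionic, so vanadium takes the -ate form vanadate(II).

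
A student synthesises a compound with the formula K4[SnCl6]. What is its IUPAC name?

The 4 potassium counter-ions carry a total charge of +4, so each complex ion is 4−.
Ligand charges: 6×chloro (-1 each); total -6. So Sn + (-6) = 4−, giving Sn = +2.
The complex ion is anionic, so tin takes the -ate form stannate(II).

potassium hexachlorostannate(II)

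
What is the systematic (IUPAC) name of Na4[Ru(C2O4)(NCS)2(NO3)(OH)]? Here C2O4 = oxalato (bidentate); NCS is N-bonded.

sodium hydroxodiisothiocyanatonitratooxalatoruthenate(II)

The 4 sodium counter-ions carry a total charge of +4, so each complex ion is 4−.
Ligand charges: 1×nitrato (-1 each), 1×hydroxo (-1 each), 1×oxalato (-2 each), 2×isothiocyanato (-1 each); total -6. So Ru + (-6) = 4−, giving Ru = +2.
Ligands are named alphabetically: hydroxo before isothiocyanato before nitrato before oxalato.
The complex ion is anionic, so ruthenium takes the -ate form ruthenate(II).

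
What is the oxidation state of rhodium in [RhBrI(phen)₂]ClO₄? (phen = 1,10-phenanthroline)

1 perchlorate outside the brackets (-1 each) → the complex ion is 1+.
Ligand charges: 2×phen neutral; 1×I = -1; 1×Br = -1; sum -2.
Rh + (-2) = 1+ ⇒ Rh is +3.

+3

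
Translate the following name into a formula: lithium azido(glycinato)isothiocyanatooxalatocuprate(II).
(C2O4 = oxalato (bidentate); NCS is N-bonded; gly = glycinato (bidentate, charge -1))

Li3[Cu(C2O4)(gly)(N3)(NCS)]

Ligands: 1 oxalato (C2O4, -2), 1 azido (N3, -1), 1 isothiocyanato (NCS, -1), 1 glycinato (gly, -1). Ligand charge sum = -5.
With Cu in oxidation state +2, the complex ion is [Cu...]^3−.
Charge balance with lithium (+1) requires 1 complex ion per 3 lithium.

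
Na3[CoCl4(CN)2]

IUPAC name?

sodium tetrachlorodicyanocobaltate(III)

The 3 sodium counter-ions carry a total charge of +3, so each complex ion is 3−.
Ligand charges: 4×chloro (-1 each), 2×cyano (-1 each); total -6. So Co + (-6) = 3−, giving Co = +3.
Ligands are named alphabetically: chloro before cyano.
The complex ion is anionic, so cobalt takes the -ate form cobaltate(III).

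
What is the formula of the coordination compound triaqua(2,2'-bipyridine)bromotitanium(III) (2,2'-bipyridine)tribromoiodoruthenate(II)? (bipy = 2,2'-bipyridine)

[Ti(bipy)Br(H2O)3][Ru(bipy)Br3I]

Cation [Ti…]: ligand charges -1, Ti(III) ⇒ ion charge 2+.
Anion [Ru…]: ligand charges -4, Ru(II) ⇒ ion charge 2−.
One 2+ cation balances one 2− anion.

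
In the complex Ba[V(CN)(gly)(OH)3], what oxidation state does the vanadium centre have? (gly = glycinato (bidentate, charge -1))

1 barium outside the brackets (+2 each) → the complex ion is 2−.
Ligand charges: 1×gly = -1; 1×CN = -1; 3×OH = -3; sum -5.
V + (-5) = 2− ⇒ V is +3.

+3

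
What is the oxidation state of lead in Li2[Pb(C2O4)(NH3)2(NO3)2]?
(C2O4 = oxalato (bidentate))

+2

2 lithium outside the brackets (+1 each) → the complex ion is 2−.
Ligand charges: 2×NH3 neutral; 2×NO3 = -2; 1×C2O4 = -2; sum -4.
Pb + (-4) = 2− ⇒ Pb is +2.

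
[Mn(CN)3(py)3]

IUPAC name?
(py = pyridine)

There is no counter-ion, so the complex is neutral overall.
Ligand charges: 3×pyridine (neutral), 3×cyano (-1 each); total -3. So Mn + (-3) = 0, giving Mn = +3.
Ligands are named alphabetically: cyano before pyridine.

tricyanotris(pyridine)manganese(III)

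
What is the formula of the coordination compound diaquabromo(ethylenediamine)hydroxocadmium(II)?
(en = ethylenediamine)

[CdBr(en)(H2O)2(OH)]

Ligands: 1 hydroxo (OH, -1), 1 ethylenediamine (en, neutral), 1 bromo (Br, -1), 2 aqua (H2O, neutral). Ligand charge sum = -2.
With Cd in oxidation state +2, the complex ion is [Cd...].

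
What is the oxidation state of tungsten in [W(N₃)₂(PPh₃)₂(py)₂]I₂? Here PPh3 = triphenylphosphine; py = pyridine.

+4

2 iodide outside the brackets (-1 each) → the complex ion is 2+.
Ligand charges: 2×PPh3 neutral; 2×N3 = -2; 2×py neutral; sum -2.
W + (-2) = 2+ ⇒ W is +4.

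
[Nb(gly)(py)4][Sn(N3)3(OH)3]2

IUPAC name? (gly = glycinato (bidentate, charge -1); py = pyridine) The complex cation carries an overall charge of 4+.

Both ions are complex: the cation is named first with the plain metal name, the anion second with the -ate form; each ion's ligands are alphabetised independently.
The complex cation is given as 4+; its ligand charges sum to -1, so Nb = +5.
With 2 anions per cation, each anion must be 4/2 = 2−.
Anion: ligand charges sum to -6; for the ion to be 2−, Sn = +4.

(glycinato)tetrakis(pyridine)niobium(V) triazidotrihydroxostannate(IV)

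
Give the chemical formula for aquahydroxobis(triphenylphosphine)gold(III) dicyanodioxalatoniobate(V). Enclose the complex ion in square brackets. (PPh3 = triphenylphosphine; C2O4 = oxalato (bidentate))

[Au(H2O)(OH)(PPh3)2][Nb(C2O4)2(CN)2]2

Cation [Au…]: ligand charges -1, Au(III) ⇒ ion charge 2+.
Anion [Nb…]: ligand charges -6, Nb(V) ⇒ ion charge 1−.
One 2+ cation requires 2 of the 1− anion.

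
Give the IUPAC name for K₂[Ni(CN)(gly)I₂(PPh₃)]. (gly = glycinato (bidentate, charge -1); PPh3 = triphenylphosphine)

potassium cyano(glycinato)diiodo(triphenylphosphine)nickelate(II)

The 2 potassium counter-ions carry a total charge of +2, so each complex ion is 2−.
Ligand charges: 1×glycinato (-1 each), 2×iodo (-1 each), 1×triphenylphosphine (neutral), 1×cyano (-1 each); total -4. So Ni + (-4) = 2−, giving Ni = +2.
Ligands are named alphabetically: cyano before glycinato before iodo before triphenylphosphine.
The complex ion is anionic, so nickel takes the -ate form nickelate(II).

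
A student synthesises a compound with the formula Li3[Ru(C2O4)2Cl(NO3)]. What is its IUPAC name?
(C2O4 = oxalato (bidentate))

The 3 lithium counter-ions carry a total charge of +3, so each complex ion is 3−.
Ligand charges: 1×chloro (-1 each), 2×oxalato (-2 each), 1×nitrato (-1 each); total -6. So Ru + (-6) = 3−, giving Ru = +3.
Ligands are named alphabetically: chloro before nitrato before oxalato.
The complex ion is anionic, so ruthenium takes the -ate form ruthenate(III).

lithium chloronitratodioxalatoruthenate(III)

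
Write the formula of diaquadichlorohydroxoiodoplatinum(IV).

[PtCl2(H2O)2I(OH)]

Ligands: 2 aqua (H2O, neutral), 1 iodo (I, -1), 1 hydroxo (OH, -1), 2 chloro (Cl, -1). Ligand charge sum = -4.
With Pt in oxidation state +4, the complex ion is [Pt...].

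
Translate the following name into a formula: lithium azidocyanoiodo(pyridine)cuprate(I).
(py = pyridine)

Ligands: 1 cyano (CN, -1), 1 pyridine (py, neutral), 1 azido (N3, -1), 1 iodo (I, -1). Ligand charge sum = -3.
With Cu in oxidation state +1, the complex ion is [Cu...]^2−.
Charge balance with lithium (+1) requires 1 complex ion per 2 lithium.

Li2[Cu(CN)I(N3)(py)]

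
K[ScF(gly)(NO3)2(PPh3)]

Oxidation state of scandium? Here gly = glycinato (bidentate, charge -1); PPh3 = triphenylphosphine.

+3

1 potassium outside the brackets (+1 each) → the complex ion is 1−.
Ligand charges: 2×NO3 = -2; 1×gly = -1; 1×F = -1; 1×PPh3 neutral; sum -4.
Sc + (-4) = 1− ⇒ Sc is +3.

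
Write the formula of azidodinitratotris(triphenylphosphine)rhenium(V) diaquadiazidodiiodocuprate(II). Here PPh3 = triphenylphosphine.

Cation [Re…]: ligand charges -3, Re(V) ⇒ ion charge 2+.
Anion [Cu…]: ligand charges -4, Cu(II) ⇒ ion charge 2−.

[Re(N3)(NO3)2(PPh3)3][Cu(H2O)2I2(N3)2]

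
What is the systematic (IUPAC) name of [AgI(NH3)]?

ammineiodosilver(I)

There is no counter-ion, so the complex is neutral overall.
Ligand charges: 1×ammine (neutral), 1×iodo (-1 each); total -1. So Ag + (-1) = 0, giving Ag = +1.
Ligands are named alphabetically: ammine before iodo.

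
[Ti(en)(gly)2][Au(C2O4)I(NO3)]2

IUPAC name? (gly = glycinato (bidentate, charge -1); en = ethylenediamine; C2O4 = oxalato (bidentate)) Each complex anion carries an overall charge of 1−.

(ethylenediamine)bis(glycinato)titanium(IV) iodonitratooxalatoaurate(III)

Both ions are complex: the cation is named first with the plain metal name, the anion second with the -ate form; each ion's ligands are alphabetised independently.
The complex anion is given as 1−; its ligand charges sum to -4, so Au = +3.
With 2 anions per cation, the cation must be 2×1 = 2+.
Cation: ligand charges sum to -2; for the ion to be 2+, Ti = +4.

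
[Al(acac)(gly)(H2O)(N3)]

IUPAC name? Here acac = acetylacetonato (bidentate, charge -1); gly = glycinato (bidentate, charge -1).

There is no counter-ion, so the complex is neutral overall.
Ligand charges: 1×acetylacetonato (-1 each), 1×aqua (neutral), 1×azido (-1 each), 1×glycinato (-1 each); total -3. So Al + (-3) = 0, giving Al = +3.
Ligands are named alphabetically: acetylacetonato before aqua before azido before glycinato.

(acetylacetonato)aquaazido(glycinato)aluminium(III)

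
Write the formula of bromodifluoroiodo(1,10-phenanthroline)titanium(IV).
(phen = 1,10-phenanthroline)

Ligands: 2 fluoro (F, -1), 1 bromo (Br, -1), 1 1,10-phenanthroline (phen, neutral), 1 iodo (I, -1). Ligand charge sum = -4.
With Ti in oxidation state +4, the complex ion is [Ti...].

[TiBrF2I(phen)]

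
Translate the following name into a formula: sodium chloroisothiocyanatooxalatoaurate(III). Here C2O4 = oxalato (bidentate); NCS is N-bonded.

Ligands: 1 chloro (Cl, -1), 1 oxalato (C2O4, -2), 1 isothiocyanato (NCS, -1). Ligand charge sum = -4.
With Au in oxidation state +3, the complex ion is [Au...]^1−.
Charge balance with sodium (+1) requires 1 complex ion per 1 sodium.

Na[Au(C2O4)Cl(NCS)]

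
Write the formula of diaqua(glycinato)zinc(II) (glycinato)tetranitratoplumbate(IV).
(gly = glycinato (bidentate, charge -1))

Cation [Zn…]: ligand charges -1, Zn(II) ⇒ ion charge 1+.
Anion [Pb…]: ligand charges -5, Pb(IV) ⇒ ion charge 1−.
One 1+ cation balances one 1− anion.

[Zn(gly)(H2O)2][Pb(gly)(NO3)4]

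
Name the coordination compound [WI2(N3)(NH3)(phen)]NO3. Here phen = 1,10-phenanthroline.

ammineazidodiiodo(1,10-phenanthroline)tungsten(IV) nitrate

The 1 nitrate counter-ion carries a total charge of -1, so each complex ion is 1+.
Ligand charges: 2×iodo (-1 each), 1×ammine (neutral), 1×azido (-1 each), 1×1,10-phenanthroline (neutral); total -3. So W + (-3) = 1+, giving W = +4.
Ligands are named alphabetically: ammine before azido before iodo before phenanthroline.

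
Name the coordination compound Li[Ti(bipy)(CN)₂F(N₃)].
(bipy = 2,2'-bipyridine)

lithium azido(2,2'-bipyridine)dicyanofluorotitanate(III)

The 1 lithium counter-ion carries a total charge of +1, so each complex ion is 1−.
Ligand charges: 1×2,2'-bipyridine (neutral), 1×fluoro (-1 each), 2×cyano (-1 each), 1×azido (-1 each); total -4. So Ti + (-4) = 1−, giving Ti = +3.
Ligands are named alphabetically: azido before bipyridine before cyano before fluoro.
The complex ion is anionic, so titanium takes the -ate form titanate(III).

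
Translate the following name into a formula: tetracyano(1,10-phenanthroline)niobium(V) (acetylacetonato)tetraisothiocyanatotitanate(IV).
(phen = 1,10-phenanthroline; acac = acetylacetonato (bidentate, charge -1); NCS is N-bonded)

[Nb(CN)4(phen)][Ti(acac)(NCS)4]

Cation [Nb…]: ligand charges -4, Nb(V) ⇒ ion charge 1+.
Anion [Ti…]: ligand charges -5, Ti(IV) ⇒ ion charge 1−.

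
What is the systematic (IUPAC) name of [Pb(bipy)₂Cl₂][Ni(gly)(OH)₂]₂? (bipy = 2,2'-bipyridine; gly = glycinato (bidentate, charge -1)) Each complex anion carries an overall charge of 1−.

Both ions are complex: the cation is named first with the plain metal name, the anion second with the -ate form; each ion's ligands are alphabetised independently.
The complex anion is given as 1−; its ligand charges sum to -3, so Ni = +2.
With 2 anions per cation, the cation must be 2×1 = 2+.
Cation: ligand charges sum to -2; for the ion to be 2+, Pb = +4.

bis(2,2'-bipyridine)dichlorolead(IV) (glycinato)dihydroxonickelate(II)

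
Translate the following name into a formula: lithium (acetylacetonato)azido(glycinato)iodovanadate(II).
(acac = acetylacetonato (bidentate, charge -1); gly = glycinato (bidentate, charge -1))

Li2[V(acac)(gly)I(N3)]

Ligands: 1 acetylacetonato (acac, -1), 1 iodo (I, -1), 1 glycinato (gly, -1), 1 azido (N3, -1). Ligand charge sum = -4.
Charge balance with lithium (+1) requires 1 complex ion per 2 lithium.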